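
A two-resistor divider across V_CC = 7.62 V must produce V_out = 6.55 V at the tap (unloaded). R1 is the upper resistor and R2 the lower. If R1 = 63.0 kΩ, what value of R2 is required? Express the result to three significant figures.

Required fraction k = V_out/V_CC = 0.8596.
Rearranging, R2 = R1·k/(1−k) = 63.0 × 6.121 = 385.7 kΩ.

R2 ≈ 386 kΩ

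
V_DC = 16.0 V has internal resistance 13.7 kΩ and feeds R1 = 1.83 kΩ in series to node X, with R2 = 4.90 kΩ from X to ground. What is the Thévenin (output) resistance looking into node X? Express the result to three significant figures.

R1' = 13.7 + 1.83 = 15.53 kΩ (source resistance + R1).
With V_DC suppressed (replaced by a short), R_th = R1' ‖ R2 = (15.53 × 4.90)/(15.53 + 4.90) = 3.725 kΩ.

R_th ≈ 3.72 kΩ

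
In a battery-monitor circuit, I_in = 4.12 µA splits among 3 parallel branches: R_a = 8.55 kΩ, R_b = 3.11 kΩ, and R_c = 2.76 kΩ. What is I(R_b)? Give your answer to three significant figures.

I ≈ 1.65 µA

Conductances: ΣG = 1/8.55 + 1/3.11 + 1/2.76 = 0.8008 (1/kΩ).
By the current-divider rule, I = I_in · G_k/ΣG = 4.12 × 0.4015 = 1.654 µA.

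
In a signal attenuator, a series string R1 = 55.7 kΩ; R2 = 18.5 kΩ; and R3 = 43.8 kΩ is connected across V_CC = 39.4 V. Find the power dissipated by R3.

P ≈ 4.88 mW

ΣR = 118.0 kΩ → I = 39.4/118.0 = 0.3339 mA.
P(R3) = I²·R3 = (0.3339)² × 43.8 = 4.883 mW.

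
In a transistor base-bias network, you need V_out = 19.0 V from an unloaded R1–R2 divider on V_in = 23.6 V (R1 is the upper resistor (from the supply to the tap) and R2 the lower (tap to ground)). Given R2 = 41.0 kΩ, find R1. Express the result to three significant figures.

R1 ≈ 9.93 kΩ

V_out/V_in = R2/(R1+R2) = 0.8051.
So R1 = R2 · (V_in/V_out − 1) = 41.0 × (23.6/19.0 − 1) = 41.0 × 0.2421 = 9.926 kΩ.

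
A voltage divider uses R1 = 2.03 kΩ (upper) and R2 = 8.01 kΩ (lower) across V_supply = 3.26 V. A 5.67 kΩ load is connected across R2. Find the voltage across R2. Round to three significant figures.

V_out ≈ 2.02 V

R2 ‖ R_L = (8.01 × 5.67)/(8.01 + 5.67) = 3.320 kΩ.
Now apply the divider: V_out = 3.26 × 0.6206 = 2.023 V.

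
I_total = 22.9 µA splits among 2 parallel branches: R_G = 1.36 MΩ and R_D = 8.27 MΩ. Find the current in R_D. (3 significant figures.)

I ≈ 3.23 µA

For two parallel branches, I_k = I_total · (other R)/(sum of R).
I(R_D) = 22.9 × 1.36/(1.36 + 8.27) = 22.9 × 0.1412 = 3.234 µA.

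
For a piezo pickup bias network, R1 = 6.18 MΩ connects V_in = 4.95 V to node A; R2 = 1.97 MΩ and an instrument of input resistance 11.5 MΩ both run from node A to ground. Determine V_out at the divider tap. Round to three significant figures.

V_out ≈ 1.06 V

R2 ‖ R_L = (1.97 × 11.5)/(1.97 + 11.5) = 1.682 MΩ.
Voltage divider with the loaded lower leg: V_out = 4.95 × 1.682/(6.18 + 1.682) = 4.95 × 0.2139 = 1.059 V.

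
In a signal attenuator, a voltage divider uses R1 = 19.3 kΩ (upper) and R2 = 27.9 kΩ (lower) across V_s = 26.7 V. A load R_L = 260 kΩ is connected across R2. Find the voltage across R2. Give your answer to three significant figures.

V_out ≈ 15.1 V

First combine the lower leg with the load: R2 ‖ R_L = 25.20 kΩ.
Then V_out = V_s · R2'/(R1 + R2') = 26.7 × 25.20/44.50 = 15.12 V.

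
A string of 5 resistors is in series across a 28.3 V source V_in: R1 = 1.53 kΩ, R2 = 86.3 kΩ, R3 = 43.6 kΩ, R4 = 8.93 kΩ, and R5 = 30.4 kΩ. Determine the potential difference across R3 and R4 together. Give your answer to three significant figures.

V ≈ 8.71 V

Series total: ΣR = 1.53 + 86.3 + 43.6 + 8.93 + 30.4 = 170.8 kΩ.
R_{R3..R4} = 43.6 + 8.93 = 52.53 kΩ.
By the voltage-divider rule, V = 28.3 × 52.53/170.8 = 8.706 V.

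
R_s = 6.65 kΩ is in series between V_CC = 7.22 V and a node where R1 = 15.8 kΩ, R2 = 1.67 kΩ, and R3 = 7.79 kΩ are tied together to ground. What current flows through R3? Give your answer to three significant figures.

Parallel bank: R_p = 1/(1/15.8 + 1/1.67 + 1/7.79) = 1.265 kΩ.
V_A = 7.22 × 1.265/7.915 = 1.154 V.
Branch current I = V_A/R3 = 1.154/7.79 = 0.1481 mA.

I ≈ 0.148 mA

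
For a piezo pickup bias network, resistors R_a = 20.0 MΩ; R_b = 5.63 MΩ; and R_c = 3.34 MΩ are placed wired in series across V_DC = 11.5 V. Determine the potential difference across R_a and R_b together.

Total series resistance ΣR = 20.0 + 5.63 + 3.34 = 28.97 MΩ.
R_{R_a..R_b} = 20.0 + 5.63 = 25.63 MΩ.
By the voltage-divider rule, V = 11.5 × 25.63/28.97 = 10.17 V.

V ≈ 10.2 V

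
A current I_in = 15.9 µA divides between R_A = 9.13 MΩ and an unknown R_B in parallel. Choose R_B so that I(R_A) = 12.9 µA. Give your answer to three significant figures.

Two-branch current divider: I_A = I_in · R_B/(R_A + R_B).
12.9/15.9 = R_B/(R_A + R_B) → R_B = R_A · (0.8113)/(1 − 0.8113) = 9.13 × 4.300 = 39.26 MΩ.

R_B ≈ 39.3 MΩ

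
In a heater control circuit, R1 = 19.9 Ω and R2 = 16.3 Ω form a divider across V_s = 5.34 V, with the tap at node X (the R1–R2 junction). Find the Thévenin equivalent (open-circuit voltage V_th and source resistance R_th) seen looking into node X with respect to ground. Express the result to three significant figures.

Open-circuit (no load on X): V_th = V_s · R2/(R1 + R2) = 5.34 × 16.3/(19.90 + 16.3) = 2.404 V.
Zeroing V_s shorts the top of R1 to ground, so R_th = R1 ‖ R2 = 8.960 Ω.

V_th ≈ 2.40 V, R_th ≈ 8.96 Ω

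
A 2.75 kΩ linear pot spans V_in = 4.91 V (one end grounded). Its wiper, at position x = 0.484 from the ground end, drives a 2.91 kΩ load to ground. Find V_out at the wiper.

The pot divides into 1.419 kΩ above the wiper and 1.331 kΩ below.
Lower segment in parallel with the load: 1.331 ‖ 2.91 = 0.9133 kΩ.
Then V_out = V_in · 0.9133/(1.419 + 0.9133) = 1.923 V.

V_out ≈ 1.92 V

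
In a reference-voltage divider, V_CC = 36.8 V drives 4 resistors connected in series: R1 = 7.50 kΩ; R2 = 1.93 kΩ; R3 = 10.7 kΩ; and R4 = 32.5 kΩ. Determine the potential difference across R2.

V ≈ 1.35 V

Total series resistance ΣR = 7.50 + 1.93 + 10.7 + 32.5 = 52.63 kΩ.
By the voltage-divider rule, V = 36.8 × 1.930/52.63 = 1.349 V.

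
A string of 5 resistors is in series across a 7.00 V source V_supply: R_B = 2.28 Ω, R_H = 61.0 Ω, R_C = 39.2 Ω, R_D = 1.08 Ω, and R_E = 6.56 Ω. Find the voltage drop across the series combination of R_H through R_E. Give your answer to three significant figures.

V ≈ 6.86 V

Series total: ΣR = 2.28 + 61.0 + 39.2 + 1.08 + 6.56 = 110.1 Ω.
R_{R_H..R_E} = 61.0 + 39.2 + 1.08 + 6.56 = 107.8 Ω.
Voltage divider: V = V_supply · (107.8 / 110.1) = 7.00 × 0.9793 = 6.855 V.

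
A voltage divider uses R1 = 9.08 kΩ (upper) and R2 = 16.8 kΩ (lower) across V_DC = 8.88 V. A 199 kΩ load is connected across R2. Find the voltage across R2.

V_out ≈ 5.60 V

The load sits in parallel with R2, giving an effective lower resistance R2' = R2·R_L/(R2+R_L) = 15.49 kΩ.
Voltage divider with the loaded lower leg: V_out = 8.88 × 15.49/(9.08 + 15.49) = 8.88 × 0.6305 = 5.599 V.
(Unloaded it would be 5.76 V; the load pulls it down.)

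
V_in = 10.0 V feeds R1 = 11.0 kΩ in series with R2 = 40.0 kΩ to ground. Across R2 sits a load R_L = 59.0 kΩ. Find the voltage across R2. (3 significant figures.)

V_out ≈ 6.84 V

First combine the lower leg with the load: R2 ‖ R_L = 23.84 kΩ.
Now apply the divider: V_out = 10.0 × 0.6843 = 6.843 V.
(Unloaded it would be 7.84 V; the load pulls it down.)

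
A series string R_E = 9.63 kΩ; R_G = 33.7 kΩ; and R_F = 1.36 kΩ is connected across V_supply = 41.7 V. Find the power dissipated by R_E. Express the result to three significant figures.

Series current I = V_supply/ΣR = 41.7/44.69 = 0.9331 mA.
P = I²R = 0.8707 × 9.63 = 8.385 mW.

P ≈ 8.38 mW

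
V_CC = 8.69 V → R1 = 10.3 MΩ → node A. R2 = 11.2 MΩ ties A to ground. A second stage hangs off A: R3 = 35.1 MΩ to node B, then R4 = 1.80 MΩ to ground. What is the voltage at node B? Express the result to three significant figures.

The second stage (R3 + R4 = 36.90 MΩ) loads node A in parallel with R2.
R2 ‖ (R3+R4) = 8.592 MΩ.
First divider: V_A = V_CC · 8.592/(10.3 + 8.592) = 3.952 V.
Then the unloaded second divider: V_B = V_A × R4/(R3+R4) = 3.952 × 0.04878 = 0.1928 V.

V_B ≈ 0.193 V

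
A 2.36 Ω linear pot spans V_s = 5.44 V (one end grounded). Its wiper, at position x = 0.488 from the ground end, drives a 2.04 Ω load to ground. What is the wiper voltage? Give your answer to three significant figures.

Lower segment x·R_p = 1.152 Ω; upper segment (1−x)·R_p = 1.208 Ω.
(x·R_p) ‖ R_L = 0.7361 Ω.
Then V_out = V_s · 0.7361/(1.208 + 0.7361) = 2.059 V.

V_out ≈ 2.06 V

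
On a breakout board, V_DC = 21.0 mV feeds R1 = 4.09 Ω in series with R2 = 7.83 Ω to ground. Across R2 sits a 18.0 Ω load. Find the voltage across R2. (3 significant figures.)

V_out ≈ 12.0 mV

The load sits in parallel with R2, giving an effective lower resistance R2' = R2·R_L/(R2+R_L) = 5.456 Ω.
Voltage divider with the loaded lower leg: V_out = 21.0 × 5.456/(4.09 + 5.456) = 21.0 × 0.5716 = 12.00 mV.
(Unloaded it would be 13.8 mV; the load pulls it down.)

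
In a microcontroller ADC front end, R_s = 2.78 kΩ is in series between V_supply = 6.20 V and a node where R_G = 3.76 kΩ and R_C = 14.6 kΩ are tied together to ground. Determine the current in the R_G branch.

Combine the parallel branches: R_p = (1/3.76 + 1/14.6)⁻¹ = 2.990 kΩ.
V_A by voltage divider: V_A = 6.20 × 2.990/(2.78 + 2.990) = 3.213 V.
Branch current I = V_A/R_G = 3.213/3.76 = 0.8545 mA.

I ≈ 0.854 mA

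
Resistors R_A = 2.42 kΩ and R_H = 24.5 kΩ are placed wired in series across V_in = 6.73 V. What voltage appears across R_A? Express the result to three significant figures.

V ≈ 0.605 V

Series total: ΣR = 2.42 + 24.5 = 26.92 kΩ.
Voltage divider: V = V_in · (2.420 / 26.92) = 6.73 × 0.08990 = 0.6050 V.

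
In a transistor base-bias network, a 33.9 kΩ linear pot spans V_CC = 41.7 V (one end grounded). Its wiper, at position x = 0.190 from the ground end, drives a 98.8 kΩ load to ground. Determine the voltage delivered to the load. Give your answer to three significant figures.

The pot divides into 27.46 kΩ above the wiper and 6.441 kΩ below.
(x·R_p) ‖ R_L = 6.047 kΩ.
V_out = 41.7 × 6.047/(27.46 + 6.047) = 7.526 V.

V_out ≈ 7.53 V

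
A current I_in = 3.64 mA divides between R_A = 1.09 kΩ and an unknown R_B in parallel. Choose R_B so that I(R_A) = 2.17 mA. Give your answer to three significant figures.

Two-branch current divider: I_A = I_in · R_B/(R_A + R_B).
2.17/3.64 = R_B/(R_A + R_B) → R_B = R_A · (0.5962)/(1 − 0.5962) = 1.09 × 1.476 = 1.609 kΩ.

R_B ≈ 1.61 kΩ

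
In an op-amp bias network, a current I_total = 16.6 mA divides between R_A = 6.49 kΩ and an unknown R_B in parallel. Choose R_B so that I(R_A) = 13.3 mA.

R_B ≈ 26.2 kΩ

In a two-way split, I_A/I_total = R_B/(R_A + R_B).
With f = 0.8012, R_B = R_A · f/(1−f) = 6.49 × 4.030 = 26.16 kΩ.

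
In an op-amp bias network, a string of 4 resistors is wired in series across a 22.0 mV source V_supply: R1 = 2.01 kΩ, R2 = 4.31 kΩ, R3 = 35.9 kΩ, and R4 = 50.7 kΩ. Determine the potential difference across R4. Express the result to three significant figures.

Series total: ΣR = 2.01 + 4.31 + 35.9 + 50.7 = 92.92 kΩ.
By the voltage-divider rule, V = 22.0 × 50.70/92.92 = 12.00 mV.

V ≈ 12.0 mV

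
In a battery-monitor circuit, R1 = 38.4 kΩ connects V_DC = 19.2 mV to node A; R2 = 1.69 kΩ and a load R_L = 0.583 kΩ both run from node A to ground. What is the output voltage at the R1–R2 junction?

V_out ≈ 0.214 mV

R2 ‖ R_L = (1.69 × 0.583)/(1.69 + 0.583) = 0.4335 kΩ.
Now apply the divider: V_out = 19.2 × 0.01116 = 0.2143 mV.
(Unloaded it would be 0.809 mV; the load pulls it down.)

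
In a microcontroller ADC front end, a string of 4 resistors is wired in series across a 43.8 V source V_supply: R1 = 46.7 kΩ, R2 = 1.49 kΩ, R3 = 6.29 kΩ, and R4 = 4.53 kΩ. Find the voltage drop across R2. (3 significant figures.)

ΣR = 46.7 + 1.49 + 6.29 + 4.53 = 59.01 kΩ.
By the voltage-divider rule, V = 43.8 × 1.490/59.01 = 1.106 V.

V ≈ 1.11 V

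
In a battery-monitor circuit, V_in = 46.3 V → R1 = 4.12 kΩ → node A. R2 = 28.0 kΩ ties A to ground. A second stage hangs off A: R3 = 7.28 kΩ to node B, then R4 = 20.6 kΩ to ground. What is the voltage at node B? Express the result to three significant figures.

Node A sees R2 in parallel with the series input of stage 2, R3 + R4 = 27.88 kΩ.
Effective lower resistance at A: R2 ‖ 27.88 = 13.97 kΩ.
So V_A = 46.3 × 0.7722 = 35.76 V.
Then the unloaded second divider: V_B = V_A × R4/(R3+R4) = 35.76 × 0.7389 = 26.42 V.

V_B ≈ 26.4 V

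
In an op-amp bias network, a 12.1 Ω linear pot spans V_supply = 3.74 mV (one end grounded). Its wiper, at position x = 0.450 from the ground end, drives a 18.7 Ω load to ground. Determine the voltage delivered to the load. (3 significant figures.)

V_out ≈ 1.45 mV

The pot divides into 6.655 Ω above the wiper and 5.445 Ω below.
(x·R_p) ‖ R_L = 4.217 Ω.
Then V_out = V_supply · 4.217/(6.655 + 4.217) = 1.451 mV.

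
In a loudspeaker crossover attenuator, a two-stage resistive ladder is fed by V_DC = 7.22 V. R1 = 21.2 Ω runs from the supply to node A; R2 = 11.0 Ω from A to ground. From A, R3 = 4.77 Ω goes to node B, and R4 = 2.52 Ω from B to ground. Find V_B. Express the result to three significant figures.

V_B ≈ 0.428 V

Node A sees R2 in parallel with the series input of stage 2, R3 + R4 = 7.290 Ω.
Effective lower resistance at A: R2 ‖ 7.290 = 4.384 Ω.
First divider: V_A = V_DC · 4.384/(21.2 + 4.384) = 1.237 V.
Stage 2 is unloaded, so V_B = V_A · R4/(R3+R4) = 1.237 × 2.52/7.290 = 0.4277 V.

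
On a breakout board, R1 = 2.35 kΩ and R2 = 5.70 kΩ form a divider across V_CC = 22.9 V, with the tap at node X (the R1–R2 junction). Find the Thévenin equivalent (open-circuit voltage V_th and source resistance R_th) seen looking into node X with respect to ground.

Open-circuit (no load on X): V_th = V_CC · R2/(R1 + R2) = 22.9 × 5.70/(2.350 + 5.70) = 16.21 V.
With V_CC suppressed (replaced by a short), R_th = R1 ‖ R2 = (2.350 × 5.70)/(2.350 + 5.70) = 1.664 kΩ.

V_th ≈ 16.2 V, R_th ≈ 1.66 kΩ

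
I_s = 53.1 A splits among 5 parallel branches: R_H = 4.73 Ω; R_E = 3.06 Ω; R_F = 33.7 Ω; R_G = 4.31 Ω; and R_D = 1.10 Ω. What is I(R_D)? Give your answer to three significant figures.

I ≈ 28.2 A

ΣG = 1/4.73 + 1/3.06 + 1/33.7 + 1/4.31 + 1/1.10 = 1.709.
By the current-divider rule, I = I_s · G_k/ΣG = 53.1 × 0.5319 = 28.25 A.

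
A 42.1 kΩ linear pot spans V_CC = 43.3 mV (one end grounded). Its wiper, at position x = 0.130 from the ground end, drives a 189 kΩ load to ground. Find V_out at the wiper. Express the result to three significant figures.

V_out ≈ 5.49 mV

The pot divides into 36.63 kΩ above the wiper and 5.473 kΩ below.
Lower segment in parallel with the load: 5.473 ‖ 189 = 5.319 kΩ.
Loaded-divider output: V_out = 43.3 × 0.1268 = 5.491 mV.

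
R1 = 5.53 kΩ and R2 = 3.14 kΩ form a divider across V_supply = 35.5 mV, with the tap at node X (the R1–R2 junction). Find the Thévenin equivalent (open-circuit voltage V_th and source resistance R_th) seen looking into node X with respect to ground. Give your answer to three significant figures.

V_th ≈ 12.9 mV, R_th ≈ 2.00 kΩ

Open-circuit (no load on X): V_th = V_supply · R2/(R1 + R2) = 35.5 × 3.14/(5.530 + 3.14) = 12.86 mV.
Looking into X with the source shorted: R_th = R1·R2/(R1+R2) = 5.530 × 3.14/8.670 = 2.003 kΩ.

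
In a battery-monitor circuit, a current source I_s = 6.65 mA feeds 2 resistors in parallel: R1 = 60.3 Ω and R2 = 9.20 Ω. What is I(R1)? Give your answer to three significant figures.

I ≈ 0.880 mA

With just two branches, the current splits inversely with resistance.
I(R1) = 6.65 × 9.20/(60.3 + 9.20) = 6.65 × 0.1324 = 0.8803 mA.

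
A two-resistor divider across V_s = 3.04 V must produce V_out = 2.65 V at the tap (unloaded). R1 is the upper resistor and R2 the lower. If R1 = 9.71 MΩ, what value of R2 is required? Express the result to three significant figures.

The divider ratio is R2/(R1+R2) = 2.65/3.04 = 0.8717.
So R2 = R1 · V_out/(V_s − V_out) = 9.71 × 2.65/(3.04 − 2.65) = 9.71 × 6.795 = 65.98 MΩ.

R2 ≈ 66.0 MΩ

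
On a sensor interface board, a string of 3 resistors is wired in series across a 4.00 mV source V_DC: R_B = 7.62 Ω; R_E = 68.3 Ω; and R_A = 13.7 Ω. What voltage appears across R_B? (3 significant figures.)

V ≈ 0.340 mV

Series total: ΣR = 7.62 + 68.3 + 13.7 = 89.62 Ω.
V = V_DC · R/ΣR = 4.00 × 0.08503 = 0.3401 mV.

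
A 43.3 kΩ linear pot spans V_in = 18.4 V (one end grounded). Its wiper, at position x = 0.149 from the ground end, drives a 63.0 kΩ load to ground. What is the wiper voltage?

V_out ≈ 2.52 V

Lower segment x·R_p = 6.452 kΩ; upper segment (1−x)·R_p = 36.85 kΩ.
(x·R_p) ‖ R_L = 5.852 kΩ.
Then V_out = V_in · 5.852/(36.85 + 5.852) = 2.522 V.
(Unloaded: V_out = x·V_in = 2.74 V.)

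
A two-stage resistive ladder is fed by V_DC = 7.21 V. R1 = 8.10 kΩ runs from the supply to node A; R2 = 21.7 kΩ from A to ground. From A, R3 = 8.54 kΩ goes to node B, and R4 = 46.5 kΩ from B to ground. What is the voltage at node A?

The second stage (R3 + R4 = 55.04 kΩ) loads node A in parallel with R2.
R2 ‖ (R3+R4) = 15.56 kΩ.
First divider: V_A = V_DC · 15.56/(8.10 + 15.56) = 4.742 V.

V_A ≈ 4.74 V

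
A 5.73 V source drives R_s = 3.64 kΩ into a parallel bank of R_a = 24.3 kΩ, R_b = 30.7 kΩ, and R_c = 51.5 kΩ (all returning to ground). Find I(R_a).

I ≈ 0.176 mA

Equivalent of the parallel group: R_p = 10.74 kΩ.
Node voltage V_A = V_in · R_p/(R_s + R_p) = 5.73 × 0.7468 = 4.279 V.
I(R_a) = V_A / R_a = 4.279/24.3 = 0.1761 mA.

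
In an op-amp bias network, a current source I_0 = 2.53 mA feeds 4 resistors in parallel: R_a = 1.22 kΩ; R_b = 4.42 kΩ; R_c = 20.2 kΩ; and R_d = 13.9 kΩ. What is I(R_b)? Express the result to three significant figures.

I ≈ 0.490 mA

ΣG = 1/1.22 + 1/4.42 + 1/20.2 + 1/13.9 = 1.167.
R_b takes the fraction G_k/ΣG = 0.2262/1.167 = 0.1938, so I = 2.53 × 0.1938 = 0.4903 mA.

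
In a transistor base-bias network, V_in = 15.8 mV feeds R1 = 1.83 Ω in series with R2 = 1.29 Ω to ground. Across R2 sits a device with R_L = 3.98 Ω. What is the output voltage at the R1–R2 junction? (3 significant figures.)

V_out ≈ 5.49 mV

First combine the lower leg with the load: R2 ‖ R_L = 0.9742 Ω.
Then V_out = V_in · R2'/(R1 + R2') = 15.8 × 0.9742/2.804 = 5.489 mV.
(Unloaded it would be 6.53 mV; the load pulls it down.)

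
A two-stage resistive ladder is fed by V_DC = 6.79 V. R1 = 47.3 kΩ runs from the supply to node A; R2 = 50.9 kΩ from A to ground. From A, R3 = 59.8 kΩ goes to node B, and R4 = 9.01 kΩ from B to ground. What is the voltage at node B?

V_B ≈ 0.340 V

Node A sees R2 in parallel with the series input of stage 2, R3 + R4 = 68.81 kΩ.
R2 ‖ (R3+R4) = 29.26 kΩ.
First divider: V_A = V_DC · 29.26/(47.3 + 29.26) = 2.595 V.
Stage 2 is unloaded, so V_B = V_A · R4/(R3+R4) = 2.595 × 9.01/68.81 = 0.3398 V.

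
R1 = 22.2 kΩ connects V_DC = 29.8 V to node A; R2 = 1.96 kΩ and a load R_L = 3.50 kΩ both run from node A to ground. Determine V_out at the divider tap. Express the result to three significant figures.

V_out ≈ 1.60 V

The load sits in parallel with R2, giving an effective lower resistance R2' = R2·R_L/(R2+R_L) = 1.256 kΩ.
Now apply the divider: V_out = 29.8 × 0.05356 = 1.596 V.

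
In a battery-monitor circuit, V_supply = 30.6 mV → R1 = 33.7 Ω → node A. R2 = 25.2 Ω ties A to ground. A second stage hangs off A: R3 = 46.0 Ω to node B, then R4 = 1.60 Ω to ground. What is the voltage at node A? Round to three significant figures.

V_A ≈ 10.0 mV

Node A sees R2 in parallel with the series input of stage 2, R3 + R4 = 47.60 Ω.
Effective lower resistance at A: R2 ‖ 47.60 = 16.48 Ω.
V_A = 30.6 × 16.48/(33.7 + 16.48) = 10.05 mV.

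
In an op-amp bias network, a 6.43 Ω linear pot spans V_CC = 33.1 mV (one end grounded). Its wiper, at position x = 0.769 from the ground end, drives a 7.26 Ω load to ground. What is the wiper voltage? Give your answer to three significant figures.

V_out ≈ 22.0 mV

Lower segment x·R_p = 4.945 Ω; upper segment (1−x)·R_p = 1.485 Ω.
(x·R_p) ‖ R_L = 2.941 Ω.
Loaded-divider output: V_out = 33.1 × 0.6645 = 21.99 mV.
(Unloaded: V_out = x·V_CC = 25.5 mV.)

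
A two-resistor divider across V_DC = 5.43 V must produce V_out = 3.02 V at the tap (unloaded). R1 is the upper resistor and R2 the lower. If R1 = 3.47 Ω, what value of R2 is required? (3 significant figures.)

The divider ratio is R2/(R1+R2) = 3.02/5.43 = 0.5562.
So R2 = R1 · V_out/(V_DC − V_out) = 3.47 × 3.02/(5.43 − 3.02) = 3.47 × 1.253 = 4.348 Ω.

R2 ≈ 4.35 Ω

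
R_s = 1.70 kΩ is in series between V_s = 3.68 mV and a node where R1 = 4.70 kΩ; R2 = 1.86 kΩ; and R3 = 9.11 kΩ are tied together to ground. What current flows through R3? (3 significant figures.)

Parallel bank: R_p = 1/(1/4.70 + 1/1.86 + 1/9.11) = 1.163 kΩ.
V_A by voltage divider: V_A = 3.68 × 1.163/(1.70 + 1.163) = 1.495 mV.
I(R3) = V_A / R3 = 1.495/9.11 = 0.1641 µA.

I ≈ 0.164 µA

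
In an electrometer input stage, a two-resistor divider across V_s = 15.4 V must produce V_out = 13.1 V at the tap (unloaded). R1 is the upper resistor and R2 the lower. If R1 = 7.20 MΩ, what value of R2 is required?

R2 ≈ 41.0 MΩ

V_out/V_s = R2/(R1+R2) = 0.8506.
R2 = R1 · 0.8506/(1 − 0.8506) = 41.01 MΩ.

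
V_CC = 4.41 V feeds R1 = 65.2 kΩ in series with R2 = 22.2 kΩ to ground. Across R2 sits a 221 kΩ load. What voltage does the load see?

V_out ≈ 1.04 V

R2 ‖ R_L = (22.2 × 221)/(22.2 + 221) = 20.17 kΩ.
Voltage divider with the loaded lower leg: V_out = 4.41 × 20.17/(65.2 + 20.17) = 4.41 × 0.2363 = 1.042 V.
(Unloaded it would be 1.12 V; the load pulls it down.)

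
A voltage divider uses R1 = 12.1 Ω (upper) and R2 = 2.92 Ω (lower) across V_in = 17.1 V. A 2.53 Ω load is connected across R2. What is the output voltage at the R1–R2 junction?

V_out ≈ 1.72 V

R2 ‖ R_L = (2.92 × 2.53)/(2.92 + 2.53) = 1.356 Ω.
Voltage divider with the loaded lower leg: V_out = 17.1 × 1.356/(12.1 + 1.356) = 17.1 × 0.1007 = 1.723 V.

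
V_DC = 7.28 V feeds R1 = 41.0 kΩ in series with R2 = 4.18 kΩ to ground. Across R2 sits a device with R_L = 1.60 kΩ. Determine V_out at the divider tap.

The load sits in parallel with R2, giving an effective lower resistance R2' = R2·R_L/(R2+R_L) = 1.157 kΩ.
Then V_out = V_DC · R2'/(R1 + R2') = 7.28 × 1.157/42.16 = 0.1998 V.
(Unloaded it would be 0.674 V; the load pulls it down.)

V_out ≈ 0.200 V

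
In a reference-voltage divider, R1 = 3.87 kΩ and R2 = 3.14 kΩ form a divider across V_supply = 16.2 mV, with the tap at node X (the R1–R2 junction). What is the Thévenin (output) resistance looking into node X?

R_th ≈ 1.73 kΩ

With V_supply suppressed (replaced by a short), R_th = R1 ‖ R2 = (3.870 × 3.14)/(3.870 + 3.14) = 1.733 kΩ.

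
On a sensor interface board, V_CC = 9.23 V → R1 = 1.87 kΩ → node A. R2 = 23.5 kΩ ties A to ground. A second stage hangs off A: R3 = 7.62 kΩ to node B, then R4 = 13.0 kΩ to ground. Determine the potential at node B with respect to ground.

V_B ≈ 4.97 V

Node A sees R2 in parallel with the series input of stage 2, R3 + R4 = 20.62 kΩ.
Effective lower resistance at A: R2 ‖ 20.62 = 10.98 kΩ.
V_A = 9.23 × 10.98/(1.87 + 10.98) = 7.887 V.
Then the unloaded second divider: V_B = V_A × R4/(R3+R4) = 7.887 × 0.6305 = 4.972 V.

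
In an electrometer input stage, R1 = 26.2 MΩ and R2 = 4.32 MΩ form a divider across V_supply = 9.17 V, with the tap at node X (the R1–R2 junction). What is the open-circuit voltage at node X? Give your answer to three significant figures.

V_th ≈ 1.30 V

With X open, the divider is unloaded: V_th = 9.17 × 4.32/30.52 = 1.298 V.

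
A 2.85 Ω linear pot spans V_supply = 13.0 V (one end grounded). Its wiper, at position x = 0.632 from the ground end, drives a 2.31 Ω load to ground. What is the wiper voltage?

Split the track: R_lower = x·R_p = 1.801 Ω, R_upper = (1−x)·R_p = 1.049 Ω.
(x·R_p) ‖ R_L = 1.012 Ω.
Then V_out = V_supply · 1.012/(1.049 + 1.012) = 6.384 V.

V_out ≈ 6.38 V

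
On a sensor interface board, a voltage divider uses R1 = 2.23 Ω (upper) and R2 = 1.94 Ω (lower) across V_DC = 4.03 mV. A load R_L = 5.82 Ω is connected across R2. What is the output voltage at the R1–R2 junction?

V_out ≈ 1.59 mV

R2 ‖ R_L = (1.94 × 5.82)/(1.94 + 5.82) = 1.455 Ω.
Voltage divider with the loaded lower leg: V_out = 4.03 × 1.455/(2.23 + 1.455) = 4.03 × 0.3948 = 1.591 mV.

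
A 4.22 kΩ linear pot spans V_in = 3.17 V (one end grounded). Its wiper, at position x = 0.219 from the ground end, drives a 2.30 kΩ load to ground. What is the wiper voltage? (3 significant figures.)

V_out ≈ 0.528 V

Split the track: R_lower = x·R_p = 0.9242 kΩ, R_upper = (1−x)·R_p = 3.296 kΩ.
Lower segment in parallel with the load: 0.9242 ‖ 2.30 = 0.6593 kΩ.
V_out = 3.17 × 0.6593/(3.296 + 0.6593) = 0.5284 V.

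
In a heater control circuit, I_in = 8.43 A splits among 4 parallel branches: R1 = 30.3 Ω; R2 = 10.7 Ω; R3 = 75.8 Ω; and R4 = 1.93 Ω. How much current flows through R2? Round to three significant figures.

I ≈ 1.20 A

ΣG = 1/30.3 + 1/10.7 + 1/75.8 + 1/1.93 = 0.6578.
By the current-divider rule, I = I_in · G_k/ΣG = 8.43 × 0.1421 = 1.198 A.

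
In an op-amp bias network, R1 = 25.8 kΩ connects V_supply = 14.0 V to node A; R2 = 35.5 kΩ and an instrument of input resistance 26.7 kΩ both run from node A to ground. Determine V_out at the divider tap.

V_out ≈ 5.20 V

First combine the lower leg with the load: R2 ‖ R_L = 15.24 kΩ.
Voltage divider with the loaded lower leg: V_out = 14.0 × 15.24/(25.8 + 15.24) = 14.0 × 0.3713 = 5.199 V.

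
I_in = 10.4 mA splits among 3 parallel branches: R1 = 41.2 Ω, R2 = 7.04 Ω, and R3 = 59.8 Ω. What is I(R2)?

Total conductance ΣG = 1/41.2 + 1/7.04 + 1/59.8 = 0.1830 (units of 1/Ω).
R2 takes the fraction G_k/ΣG = 0.1420/0.1830 = 0.7760, so I = 10.4 × 0.7760 = 8.071 mA.

I ≈ 8.07 mA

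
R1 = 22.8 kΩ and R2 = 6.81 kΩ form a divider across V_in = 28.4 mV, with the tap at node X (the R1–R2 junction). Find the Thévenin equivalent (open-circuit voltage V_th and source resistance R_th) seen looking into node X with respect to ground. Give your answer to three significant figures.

V_th is the unloaded tap voltage: V_in · R2/(R1+R2) = 28.4 × 0.2300 = 6.532 mV.
With V_in suppressed (replaced by a short), R_th = R1 ‖ R2 = (22.80 × 6.81)/(22.80 + 6.81) = 5.244 kΩ.

V_th ≈ 6.53 mV, R_th ≈ 5.24 kΩ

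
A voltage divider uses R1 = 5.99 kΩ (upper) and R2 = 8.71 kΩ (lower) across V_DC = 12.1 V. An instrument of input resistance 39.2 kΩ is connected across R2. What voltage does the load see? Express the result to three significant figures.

V_out ≈ 6.57 V

R2 ‖ R_L = (8.71 × 39.2)/(8.71 + 39.2) = 7.127 kΩ.
Voltage divider with the loaded lower leg: V_out = 12.1 × 7.127/(5.99 + 7.127) = 12.1 × 0.5433 = 6.574 V.
(Unloaded it would be 7.17 V; the load pulls it down.)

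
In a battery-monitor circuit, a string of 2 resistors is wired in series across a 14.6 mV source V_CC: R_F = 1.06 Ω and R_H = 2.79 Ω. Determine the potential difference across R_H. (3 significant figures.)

Total series resistance ΣR = 1.06 + 2.79 = 3.850 Ω.
V = V_CC · R/ΣR = 14.6 × 0.7247 = 10.58 mV.

V ≈ 10.6 mV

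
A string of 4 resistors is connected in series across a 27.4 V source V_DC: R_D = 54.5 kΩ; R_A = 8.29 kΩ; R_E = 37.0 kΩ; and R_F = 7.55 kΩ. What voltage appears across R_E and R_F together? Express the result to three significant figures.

V ≈ 11.4 V

Total series resistance ΣR = 54.5 + 8.29 + 37.0 + 7.55 = 107.3 kΩ.
R_{R_E..R_F} = 37.0 + 7.55 = 44.55 kΩ.
V = V_DC · R/ΣR = 27.4 × 0.4150 = 11.37 V.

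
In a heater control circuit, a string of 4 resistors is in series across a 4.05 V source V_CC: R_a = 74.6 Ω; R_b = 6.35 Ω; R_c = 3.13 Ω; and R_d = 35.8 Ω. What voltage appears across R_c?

V ≈ 0.106 V

Series total: ΣR = 74.6 + 6.35 + 3.13 + 35.8 = 119.9 Ω.
Voltage divider: V = V_CC · (3.130 / 119.9) = 4.05 × 0.02611 = 0.1057 V.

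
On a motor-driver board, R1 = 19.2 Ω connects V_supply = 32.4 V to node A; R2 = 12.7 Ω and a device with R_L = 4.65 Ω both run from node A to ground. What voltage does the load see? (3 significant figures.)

V_out ≈ 4.88 V

First combine the lower leg with the load: R2 ‖ R_L = 3.404 Ω.
Now apply the divider: V_out = 32.4 × 0.1506 = 4.879 V.
(Unloaded it would be 12.9 V; the load pulls it down.)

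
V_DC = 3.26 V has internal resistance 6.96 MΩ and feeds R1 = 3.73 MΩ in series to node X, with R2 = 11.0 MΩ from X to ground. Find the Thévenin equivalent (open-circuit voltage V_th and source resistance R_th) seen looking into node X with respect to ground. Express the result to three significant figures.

V_th ≈ 1.65 V, R_th ≈ 5.42 MΩ

R1' = 6.96 + 3.73 = 10.69 MΩ (source resistance + R1).
With X open, the divider is unloaded: V_th = 3.26 × 11.0/21.69 = 1.653 V.
Looking into X with the source shorted: R_th = R1'·R2/(R1'+R2) = 10.69 × 11.0/21.69 = 5.421 MΩ.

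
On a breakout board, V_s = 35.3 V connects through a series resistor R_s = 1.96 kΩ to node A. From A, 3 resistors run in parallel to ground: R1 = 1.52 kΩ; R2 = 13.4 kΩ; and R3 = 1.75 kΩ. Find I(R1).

Parallel bank: R_p = 1/(1/1.52 + 1/13.4 + 1/1.75) = 0.7669 kΩ.
Node voltage V_A = V_s · R_p/(R_s + R_p) = 35.3 × 0.2812 = 9.928 V.
I(R1) = V_A / R1 = 9.928/1.52 = 6.531 mA.

I ≈ 6.53 mA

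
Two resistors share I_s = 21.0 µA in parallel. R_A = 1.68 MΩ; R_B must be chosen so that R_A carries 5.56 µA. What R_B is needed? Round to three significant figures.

R_B ≈ 0.605 MΩ

The fraction through R_A equals R_B/(R_A+R_B).
With f = 0.2648, R_B = R_A · f/(1−f) = 1.68 × 0.3601 = 0.6050 MΩ.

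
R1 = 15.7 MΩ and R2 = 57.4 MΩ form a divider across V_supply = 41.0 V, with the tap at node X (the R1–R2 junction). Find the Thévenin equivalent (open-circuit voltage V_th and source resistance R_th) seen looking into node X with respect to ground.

V_th ≈ 32.2 V, R_th ≈ 12.3 MΩ

V_th is the unloaded tap voltage: V_supply · R2/(R1+R2) = 41.0 × 0.7852 = 32.19 V.
Zeroing V_supply shorts the top of R1 to ground, so R_th = R1 ‖ R2 = 12.33 MΩ.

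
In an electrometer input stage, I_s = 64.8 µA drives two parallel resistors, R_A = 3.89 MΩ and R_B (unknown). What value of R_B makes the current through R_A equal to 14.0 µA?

R_B ≈ 1.07 MΩ

The fraction through R_A equals R_B/(R_A+R_B).
14.0/64.8 = R_B/(R_A + R_B) → R_B = R_A · (0.2160)/(1 − 0.2160) = 3.89 × 0.2756 = 1.072 MΩ.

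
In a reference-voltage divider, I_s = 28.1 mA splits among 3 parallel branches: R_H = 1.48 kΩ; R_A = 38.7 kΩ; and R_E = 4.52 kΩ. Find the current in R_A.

I ≈ 0.787 mA

Conductances: ΣG = 1/1.48 + 1/38.7 + 1/4.52 = 0.9228 (1/kΩ).
Current divider: I(R_A) = I_s · G_k/ΣG = 28.1 × (0.02584/0.9228) = 28.1 × 0.02800 = 0.7869 mA.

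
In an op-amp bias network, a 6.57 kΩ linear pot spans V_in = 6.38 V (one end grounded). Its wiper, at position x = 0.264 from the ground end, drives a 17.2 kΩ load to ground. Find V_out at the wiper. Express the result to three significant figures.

V_out ≈ 1.57 V

The pot divides into 4.836 kΩ above the wiper and 1.734 kΩ below.
R_L loads the lower segment: effective lower R = 1.576 kΩ.
Then V_out = V_in · 1.576/(4.836 + 1.576) = 1.568 V.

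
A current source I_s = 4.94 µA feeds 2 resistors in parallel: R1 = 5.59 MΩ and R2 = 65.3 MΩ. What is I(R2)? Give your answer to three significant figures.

With just two branches, the current splits inversely with resistance.
I(R2) = 4.94 × 5.59/(5.59 + 65.3) = 4.94 × 0.07885 = 0.3895 µA.

I ≈ 0.390 µA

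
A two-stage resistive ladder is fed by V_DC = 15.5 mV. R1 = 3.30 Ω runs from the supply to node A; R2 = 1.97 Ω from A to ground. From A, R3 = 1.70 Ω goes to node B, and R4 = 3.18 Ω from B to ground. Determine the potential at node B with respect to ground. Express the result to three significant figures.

V_B ≈ 3.01 mV

Node A sees R2 in parallel with the series input of stage 2, R3 + R4 = 4.880 Ω.
R2 ‖ (R3+R4) = 1.403 Ω.
First divider: V_A = V_DC · 1.403/(3.30 + 1.403) = 4.625 mV.
Stage 2 is unloaded, so V_B = V_A · R4/(R3+R4) = 4.625 × 3.18/4.880 = 3.014 mV.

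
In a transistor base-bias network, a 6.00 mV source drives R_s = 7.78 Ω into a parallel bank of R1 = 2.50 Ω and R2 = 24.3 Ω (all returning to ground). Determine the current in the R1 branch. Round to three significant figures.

I ≈ 0.541 mA

Equivalent of the parallel group: R_p = 2.267 Ω.
V_A by voltage divider: V_A = 6.00 × 2.267/(7.78 + 2.267) = 1.354 mV.
I(R1) = V_A / R1 = 1.354/2.50 = 0.5415 mA.
(Check via current divider: I_total = 0.5972 mA; share G_k/ΣG = 0.9067 → same result.)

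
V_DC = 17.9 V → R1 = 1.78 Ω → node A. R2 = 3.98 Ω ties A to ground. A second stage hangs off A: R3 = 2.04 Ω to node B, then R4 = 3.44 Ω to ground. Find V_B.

V_B ≈ 6.34 V

Node A sees R2 in parallel with the series input of stage 2, R3 + R4 = 5.480 Ω.
R2 ‖ (R3+R4) = 2.306 Ω.
So V_A = 17.9 × 0.5643 = 10.10 V.
Stage 2 is unloaded, so V_B = V_A · R4/(R3+R4) = 10.10 × 3.44/5.480 = 6.341 V.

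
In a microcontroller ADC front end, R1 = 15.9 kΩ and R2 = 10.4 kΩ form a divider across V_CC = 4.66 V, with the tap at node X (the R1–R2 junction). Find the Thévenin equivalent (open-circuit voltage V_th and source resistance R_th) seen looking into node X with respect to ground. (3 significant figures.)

Open-circuit (no load on X): V_th = V_CC · R2/(R1 + R2) = 4.66 × 10.4/(15.90 + 10.4) = 1.843 V.
Looking into X with the source shorted: R_th = R1·R2/(R1+R2) = 15.90 × 10.4/26.30 = 6.287 kΩ.

V_th ≈ 1.84 V, R_th ≈ 6.29 kΩ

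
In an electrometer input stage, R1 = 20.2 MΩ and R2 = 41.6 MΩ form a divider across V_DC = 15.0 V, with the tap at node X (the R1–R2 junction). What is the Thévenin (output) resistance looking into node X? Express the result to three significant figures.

Zeroing V_DC shorts the top of R1 to ground, so R_th = R1 ‖ R2 = 13.60 MΩ.

R_th ≈ 13.6 MΩ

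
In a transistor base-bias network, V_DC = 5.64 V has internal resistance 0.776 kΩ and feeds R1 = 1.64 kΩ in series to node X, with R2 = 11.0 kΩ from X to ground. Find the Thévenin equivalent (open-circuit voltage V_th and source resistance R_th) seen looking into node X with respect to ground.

V_th ≈ 4.62 V, R_th ≈ 1.98 kΩ

R1' = 0.776 + 1.64 = 2.416 kΩ (source resistance + R1).
With X open, the divider is unloaded: V_th = 5.64 × 11.0/13.42 = 4.624 V.
Zeroing V_DC shorts the top of R1' to ground, so R_th = R1' ‖ R2 = 1.981 kΩ.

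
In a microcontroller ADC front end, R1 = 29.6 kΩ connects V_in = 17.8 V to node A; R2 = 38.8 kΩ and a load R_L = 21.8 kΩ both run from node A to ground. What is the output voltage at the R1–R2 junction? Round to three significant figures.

The load sits in parallel with R2, giving an effective lower resistance R2' = R2·R_L/(R2+R_L) = 13.96 kΩ.
Then V_out = V_in · R2'/(R1 + R2') = 17.8 × 13.96/43.56 = 5.704 V.
(Unloaded it would be 10.1 V; the load pulls it down.)

V_out ≈ 5.70 V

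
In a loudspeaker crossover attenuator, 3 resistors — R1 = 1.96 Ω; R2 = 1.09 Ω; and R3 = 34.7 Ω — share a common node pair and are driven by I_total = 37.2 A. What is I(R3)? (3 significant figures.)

I ≈ 0.736 A

ΣG = 1/1.96 + 1/1.09 + 1/34.7 = 1.456.
Current divider: I(R3) = I_total · G_k/ΣG = 37.2 × (0.02882/1.456) = 37.2 × 0.01979 = 0.7361 A.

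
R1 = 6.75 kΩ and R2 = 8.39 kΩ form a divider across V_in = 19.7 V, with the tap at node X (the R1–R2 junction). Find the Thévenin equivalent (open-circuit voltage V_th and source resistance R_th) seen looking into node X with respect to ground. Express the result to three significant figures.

V_th ≈ 10.9 V, R_th ≈ 3.74 kΩ

V_th is the unloaded tap voltage: V_in · R2/(R1+R2) = 19.7 × 0.5542 = 10.92 V.
With V_in suppressed (replaced by a short), R_th = R1 ‖ R2 = (6.750 × 8.39)/(6.750 + 8.39) = 3.741 kΩ.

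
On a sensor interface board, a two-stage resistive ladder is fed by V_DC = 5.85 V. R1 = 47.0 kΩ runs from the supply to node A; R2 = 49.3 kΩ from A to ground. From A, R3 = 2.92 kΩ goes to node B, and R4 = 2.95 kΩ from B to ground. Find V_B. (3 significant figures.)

V_B ≈ 0.295 V

The second stage (R3 + R4 = 5.870 kΩ) loads node A in parallel with R2.
R2 ‖ (R3+R4) = 5.245 kΩ.
V_A = 5.85 × 5.245/(47.0 + 5.245) = 0.5873 V.
V_B = V_A × 0.5026 = 0.2952 V.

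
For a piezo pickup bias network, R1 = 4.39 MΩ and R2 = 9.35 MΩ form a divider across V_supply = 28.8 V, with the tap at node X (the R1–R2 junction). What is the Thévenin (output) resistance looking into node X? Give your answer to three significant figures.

R_th ≈ 2.99 MΩ

Zeroing V_supply shorts the top of R1 to ground, so R_th = R1 ‖ R2 = 2.987 MΩ.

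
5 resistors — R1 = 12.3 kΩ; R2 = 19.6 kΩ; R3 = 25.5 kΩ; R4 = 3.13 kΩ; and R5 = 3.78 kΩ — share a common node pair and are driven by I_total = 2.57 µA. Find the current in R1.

Conductances: ΣG = 1/12.3 + 1/19.6 + 1/25.5 + 1/3.13 + 1/3.78 = 0.7556 (1/kΩ).
R1 takes the fraction G_k/ΣG = 0.08130/0.7556 = 0.1076, so I = 2.57 × 0.1076 = 0.2765 µA.

I ≈ 0.277 µA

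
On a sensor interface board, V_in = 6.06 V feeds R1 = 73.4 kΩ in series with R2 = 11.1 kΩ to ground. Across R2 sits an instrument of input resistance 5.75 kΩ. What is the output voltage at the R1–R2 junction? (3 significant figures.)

V_out ≈ 0.297 V

R2 ‖ R_L = (11.1 × 5.75)/(11.1 + 5.75) = 3.788 kΩ.
Now apply the divider: V_out = 6.06 × 0.04907 = 0.2974 V.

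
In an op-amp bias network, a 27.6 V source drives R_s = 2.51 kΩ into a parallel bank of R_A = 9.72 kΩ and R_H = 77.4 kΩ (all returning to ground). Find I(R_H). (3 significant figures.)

I ≈ 0.276 mA

Combine the parallel branches: R_p = (1/9.72 + 1/77.4)⁻¹ = 8.636 kΩ.
Node voltage V_A = V_CC · R_p/(R_s + R_p) = 27.6 × 0.7748 = 21.38 V.
Branch current I = V_A/R_H = 21.38/77.4 = 0.2763 mA.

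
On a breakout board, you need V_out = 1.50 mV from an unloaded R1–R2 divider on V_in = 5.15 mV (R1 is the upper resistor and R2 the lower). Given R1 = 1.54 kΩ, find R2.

V_out/V_in = R2/(R1+R2) = 0.2913.
So R2 = R1 · V_out/(V_in − V_out) = 1.54 × 1.50/(5.15 − 1.50) = 1.54 × 0.4110 = 0.6329 kΩ.

R2 ≈ 0.633 kΩ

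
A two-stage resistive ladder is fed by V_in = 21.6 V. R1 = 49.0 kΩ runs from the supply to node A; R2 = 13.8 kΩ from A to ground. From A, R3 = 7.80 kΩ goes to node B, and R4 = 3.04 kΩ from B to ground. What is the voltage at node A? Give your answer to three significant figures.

Node A sees R2 in parallel with the series input of stage 2, R3 + R4 = 10.84 kΩ.
R2 ‖ (R3+R4) = 6.071 kΩ.
V_A = 21.6 × 6.071/(49.0 + 6.071) = 2.381 V.

V_A ≈ 2.38 V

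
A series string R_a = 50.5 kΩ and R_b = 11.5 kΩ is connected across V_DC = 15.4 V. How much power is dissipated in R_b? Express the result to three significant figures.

The common current is I = 15.4/62.00 = 0.2484 mA.
P(R_b) = I²·R_b = (0.2484)² × 11.5 = 0.7095 mW.

P ≈ 0.710 mW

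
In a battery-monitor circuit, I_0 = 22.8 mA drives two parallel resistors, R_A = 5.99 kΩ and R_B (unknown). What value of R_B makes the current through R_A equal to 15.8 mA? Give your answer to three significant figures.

In a two-way split, I_A/I_0 = R_B/(R_A + R_B).
With f = 0.6930, R_B = R_A · f/(1−f) = 5.99 × 2.257 = 13.52 kΩ.

R_B ≈ 13.5 kΩ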